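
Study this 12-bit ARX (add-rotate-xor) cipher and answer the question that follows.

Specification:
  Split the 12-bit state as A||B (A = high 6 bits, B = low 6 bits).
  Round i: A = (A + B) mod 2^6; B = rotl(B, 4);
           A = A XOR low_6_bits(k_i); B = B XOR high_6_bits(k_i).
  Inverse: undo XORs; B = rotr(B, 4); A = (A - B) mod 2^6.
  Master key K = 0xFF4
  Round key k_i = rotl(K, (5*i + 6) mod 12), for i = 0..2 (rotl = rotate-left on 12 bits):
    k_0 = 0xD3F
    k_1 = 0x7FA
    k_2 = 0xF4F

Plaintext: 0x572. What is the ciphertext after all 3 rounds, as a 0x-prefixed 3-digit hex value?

0x32B

s_0 = plaintext = 0x572
s_1 = Round(s_0, k_0) = 0xE18
s_2 = Round(s_1, k_1) = 0xA99
s_3 = Round(s_2, k_2) = 0x32B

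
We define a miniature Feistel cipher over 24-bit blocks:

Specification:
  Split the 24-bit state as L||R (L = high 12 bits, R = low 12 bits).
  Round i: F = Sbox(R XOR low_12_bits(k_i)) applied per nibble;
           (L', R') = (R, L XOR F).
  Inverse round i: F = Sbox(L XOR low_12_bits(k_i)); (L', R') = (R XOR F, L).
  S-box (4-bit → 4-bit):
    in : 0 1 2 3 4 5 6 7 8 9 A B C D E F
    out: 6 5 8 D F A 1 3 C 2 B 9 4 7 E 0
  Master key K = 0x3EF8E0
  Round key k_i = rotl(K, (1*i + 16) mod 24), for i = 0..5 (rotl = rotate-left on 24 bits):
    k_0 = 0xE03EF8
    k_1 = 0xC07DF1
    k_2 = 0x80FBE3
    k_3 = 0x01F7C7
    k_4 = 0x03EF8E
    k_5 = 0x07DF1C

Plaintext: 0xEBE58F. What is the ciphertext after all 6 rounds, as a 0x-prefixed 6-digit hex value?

0x65E7A2

s_0 = plaintext = 0xEBE58F
s_1 = Round(s_0, k_0) = 0x58F78D
s_2 = Round(s_1, k_1) = 0x78DEBB
s_3 = Round(s_2, k_2) = 0xEBBD21
s_4 = Round(s_3, k_3) = 0xD2155A
s_5 = Round(s_4, k_4) = 0x55A65E
s_6 = Round(s_5, k_5) = 0x65E7A2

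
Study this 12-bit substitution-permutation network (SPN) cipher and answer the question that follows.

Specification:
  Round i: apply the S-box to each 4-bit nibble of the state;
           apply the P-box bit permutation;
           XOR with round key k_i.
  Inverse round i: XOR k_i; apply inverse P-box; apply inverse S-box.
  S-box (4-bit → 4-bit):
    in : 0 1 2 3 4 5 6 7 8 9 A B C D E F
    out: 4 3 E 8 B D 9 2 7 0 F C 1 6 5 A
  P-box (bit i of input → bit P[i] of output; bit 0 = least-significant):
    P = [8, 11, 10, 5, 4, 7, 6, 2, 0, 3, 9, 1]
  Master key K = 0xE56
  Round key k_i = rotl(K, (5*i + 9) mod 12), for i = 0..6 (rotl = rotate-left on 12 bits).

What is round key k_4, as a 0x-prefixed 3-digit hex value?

K = 0xE56
k_0 = rotl(K, (5*0+9) mod 12) = rotl(K, 9) = 0xDCA
k_1 = rotl(K, (5*1+9) mod 12) = rotl(K, 2) = 0x95B
k_2 = rotl(K, (5*2+9) mod 12) = rotl(K, 7) = 0xB72
k_3 = rotl(K, (5*3+9) mod 12) = rotl(K, 0) = 0xE56
k_4 = rotl(K, (5*4+9) mod 12) = rotl(K, 5) = 0xADC

0xADC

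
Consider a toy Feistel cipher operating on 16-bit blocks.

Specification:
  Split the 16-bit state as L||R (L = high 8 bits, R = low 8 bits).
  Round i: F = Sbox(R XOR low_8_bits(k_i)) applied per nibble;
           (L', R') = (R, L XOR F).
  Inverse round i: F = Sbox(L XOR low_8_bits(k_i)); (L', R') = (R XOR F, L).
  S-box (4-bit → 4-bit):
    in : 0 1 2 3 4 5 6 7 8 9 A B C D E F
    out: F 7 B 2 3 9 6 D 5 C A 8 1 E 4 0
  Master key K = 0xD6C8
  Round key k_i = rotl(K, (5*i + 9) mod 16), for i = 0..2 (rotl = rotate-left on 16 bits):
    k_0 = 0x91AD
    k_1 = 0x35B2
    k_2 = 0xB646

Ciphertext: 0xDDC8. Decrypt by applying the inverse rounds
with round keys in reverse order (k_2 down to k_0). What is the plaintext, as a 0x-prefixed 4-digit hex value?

0x0856

s_0 = ciphertext = 0xDDC8
s_1 = InvRound(s_0, k_2) = 0x00DD
s_2 = InvRound(s_1, k_1) = 0x5600
s_3 = InvRound(s_2, k_0) = 0x0856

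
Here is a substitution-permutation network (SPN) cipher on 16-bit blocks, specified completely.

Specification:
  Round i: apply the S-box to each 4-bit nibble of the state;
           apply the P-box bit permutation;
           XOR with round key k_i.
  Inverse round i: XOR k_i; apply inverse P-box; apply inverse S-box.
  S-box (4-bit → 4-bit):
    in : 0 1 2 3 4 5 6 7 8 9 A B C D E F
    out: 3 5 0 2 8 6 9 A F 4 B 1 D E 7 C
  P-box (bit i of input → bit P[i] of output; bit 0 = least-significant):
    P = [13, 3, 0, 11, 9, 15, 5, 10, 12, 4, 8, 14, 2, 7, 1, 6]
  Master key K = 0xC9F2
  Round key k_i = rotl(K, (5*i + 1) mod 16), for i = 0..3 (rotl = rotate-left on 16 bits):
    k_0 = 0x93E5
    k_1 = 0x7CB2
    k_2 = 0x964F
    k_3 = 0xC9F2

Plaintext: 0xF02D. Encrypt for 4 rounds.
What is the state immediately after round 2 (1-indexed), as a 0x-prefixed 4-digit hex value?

s_0 = plaintext = 0xF02D
s_1 = Round(s_0, k_0) = 0x8BBE
s_2 = Round(s_1, k_1) = 0x4E7D
s_3 = Round(s_2, k_2) = 0x0B16
s_4 = Round(s_3, k_3) = 0xF356

0x4E7D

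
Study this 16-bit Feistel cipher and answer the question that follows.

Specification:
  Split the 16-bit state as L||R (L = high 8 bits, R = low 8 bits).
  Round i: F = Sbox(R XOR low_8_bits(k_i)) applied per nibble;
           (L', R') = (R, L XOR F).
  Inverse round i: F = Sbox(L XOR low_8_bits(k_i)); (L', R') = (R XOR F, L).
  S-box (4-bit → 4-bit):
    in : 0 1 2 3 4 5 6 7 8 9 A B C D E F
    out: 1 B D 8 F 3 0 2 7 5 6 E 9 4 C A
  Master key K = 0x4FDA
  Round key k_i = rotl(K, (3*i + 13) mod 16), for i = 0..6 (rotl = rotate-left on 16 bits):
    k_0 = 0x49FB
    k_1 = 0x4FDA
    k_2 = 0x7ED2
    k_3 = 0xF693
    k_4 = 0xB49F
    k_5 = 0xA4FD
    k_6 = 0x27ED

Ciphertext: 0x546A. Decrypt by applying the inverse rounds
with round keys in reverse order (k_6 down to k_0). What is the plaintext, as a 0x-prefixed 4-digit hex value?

0x2B07

s_0 = ciphertext = 0x546A
s_1 = InvRound(s_0, k_6) = 0x8F54
s_2 = InvRound(s_1, k_5) = 0x798F
s_3 = InvRound(s_2, k_4) = 0x4F79
s_4 = InvRound(s_3, k_3) = 0x304F
s_5 = InvRound(s_4, k_2) = 0x8230
s_6 = InvRound(s_5, k_1) = 0x0782
s_7 = InvRound(s_6, k_0) = 0x2B07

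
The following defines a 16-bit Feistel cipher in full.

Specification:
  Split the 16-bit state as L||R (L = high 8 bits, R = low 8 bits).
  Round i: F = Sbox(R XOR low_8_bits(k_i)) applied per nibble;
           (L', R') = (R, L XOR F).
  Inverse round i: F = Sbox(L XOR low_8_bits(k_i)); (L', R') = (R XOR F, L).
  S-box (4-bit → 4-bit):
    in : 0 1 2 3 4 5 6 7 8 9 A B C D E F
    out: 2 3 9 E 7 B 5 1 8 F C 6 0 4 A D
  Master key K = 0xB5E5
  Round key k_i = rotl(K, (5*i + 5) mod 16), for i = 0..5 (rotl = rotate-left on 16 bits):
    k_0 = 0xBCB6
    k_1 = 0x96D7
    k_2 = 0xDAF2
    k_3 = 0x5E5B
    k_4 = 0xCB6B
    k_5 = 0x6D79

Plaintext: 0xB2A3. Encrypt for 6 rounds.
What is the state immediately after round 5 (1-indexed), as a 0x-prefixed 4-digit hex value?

0x0E74

s_0 = plaintext = 0xB2A3
s_1 = Round(s_0, k_0) = 0xA389
s_2 = Round(s_1, k_1) = 0x8919
s_3 = Round(s_2, k_2) = 0x192F
s_4 = Round(s_3, k_3) = 0x2F0E
s_5 = Round(s_4, k_4) = 0x0E74
s_6 = Round(s_5, k_5) = 0x742A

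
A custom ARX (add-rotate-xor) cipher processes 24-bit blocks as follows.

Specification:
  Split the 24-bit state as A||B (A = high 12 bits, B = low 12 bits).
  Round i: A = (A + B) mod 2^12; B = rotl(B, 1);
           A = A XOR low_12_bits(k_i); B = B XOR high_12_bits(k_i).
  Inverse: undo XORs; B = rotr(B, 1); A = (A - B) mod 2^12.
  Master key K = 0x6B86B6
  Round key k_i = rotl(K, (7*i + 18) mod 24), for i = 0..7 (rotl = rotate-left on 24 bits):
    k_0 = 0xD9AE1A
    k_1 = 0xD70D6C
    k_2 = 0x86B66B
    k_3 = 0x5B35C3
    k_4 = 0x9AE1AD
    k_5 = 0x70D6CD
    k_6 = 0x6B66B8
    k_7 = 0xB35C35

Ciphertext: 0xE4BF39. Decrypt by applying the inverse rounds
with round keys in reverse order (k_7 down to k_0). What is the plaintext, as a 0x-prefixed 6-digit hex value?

s_0 = ciphertext = 0xE4BF39
s_1 = InvRound(s_0, k_7) = 0x078206
s_2 = InvRound(s_1, k_6) = 0x468258
s_3 = InvRound(s_2, k_5) = 0x7FBAAA
s_4 = InvRound(s_3, k_4) = 0x4D4182
s_5 = InvRound(s_4, k_3) = 0x6FFA18
s_6 = InvRound(s_5, k_2) = 0x75B939
s_7 = InvRound(s_6, k_1) = 0x013A24
s_8 = InvRound(s_7, k_0) = 0xA2A3DF

0xA2A3DF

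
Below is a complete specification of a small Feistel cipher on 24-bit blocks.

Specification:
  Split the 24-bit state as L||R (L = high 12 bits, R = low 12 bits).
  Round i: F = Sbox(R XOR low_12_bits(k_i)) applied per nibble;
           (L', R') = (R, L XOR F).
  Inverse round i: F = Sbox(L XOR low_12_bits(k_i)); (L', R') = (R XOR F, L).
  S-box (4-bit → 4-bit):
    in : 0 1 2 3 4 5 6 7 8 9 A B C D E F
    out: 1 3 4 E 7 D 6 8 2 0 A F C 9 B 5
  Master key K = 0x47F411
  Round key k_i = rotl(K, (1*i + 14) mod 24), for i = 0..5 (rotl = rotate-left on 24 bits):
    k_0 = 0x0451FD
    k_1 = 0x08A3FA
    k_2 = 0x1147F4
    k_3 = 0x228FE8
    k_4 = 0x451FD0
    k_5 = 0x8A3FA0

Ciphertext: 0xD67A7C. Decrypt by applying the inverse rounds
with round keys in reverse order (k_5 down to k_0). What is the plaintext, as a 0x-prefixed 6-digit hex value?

0x3855AD

s_0 = ciphertext = 0xD67A7C
s_1 = InvRound(s_0, k_5) = 0xEB4D67
s_2 = InvRound(s_1, k_4) = 0xE00EB4
s_3 = InvRound(s_2, k_3) = 0xD06E00
s_4 = InvRound(s_3, k_2) = 0x454D06
s_5 = InvRound(s_4, k_1) = 0x5AD454
s_6 = InvRound(s_5, k_0) = 0x3855AD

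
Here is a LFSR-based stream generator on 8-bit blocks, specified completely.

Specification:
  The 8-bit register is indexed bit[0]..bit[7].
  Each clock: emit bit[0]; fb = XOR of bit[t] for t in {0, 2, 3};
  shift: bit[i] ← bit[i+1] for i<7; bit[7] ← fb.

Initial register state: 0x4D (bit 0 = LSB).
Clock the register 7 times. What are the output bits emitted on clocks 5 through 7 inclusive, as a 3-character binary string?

001

reg_0 = 0x4D
clock 1: out=1, reg = 0xA6
clock 2: out=0, reg = 0xD3
clock 3: out=1, reg = 0xE9
clock 4: out=1, reg = 0x74
clock 5: out=0, reg = 0xBA
clock 6: out=0, reg = 0xDD
clock 7: out=1, reg = 0xEE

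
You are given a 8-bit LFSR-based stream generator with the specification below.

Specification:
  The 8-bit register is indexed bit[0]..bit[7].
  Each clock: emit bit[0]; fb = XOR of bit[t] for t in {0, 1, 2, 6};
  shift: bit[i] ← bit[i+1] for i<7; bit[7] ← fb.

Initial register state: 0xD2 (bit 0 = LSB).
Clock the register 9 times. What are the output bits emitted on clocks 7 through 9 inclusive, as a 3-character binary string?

reg_0 = 0xD2
clock 1: out=0, reg = 0x69
clock 2: out=1, reg = 0x34
clock 3: out=0, reg = 0x9A
clock 4: out=0, reg = 0xCD
clock 5: out=1, reg = 0xE6
clock 6: out=0, reg = 0xF3
clock 7: out=1, reg = 0xF9
clock 8: out=1, reg = 0x7C
clock 9: out=0, reg = 0x3E

110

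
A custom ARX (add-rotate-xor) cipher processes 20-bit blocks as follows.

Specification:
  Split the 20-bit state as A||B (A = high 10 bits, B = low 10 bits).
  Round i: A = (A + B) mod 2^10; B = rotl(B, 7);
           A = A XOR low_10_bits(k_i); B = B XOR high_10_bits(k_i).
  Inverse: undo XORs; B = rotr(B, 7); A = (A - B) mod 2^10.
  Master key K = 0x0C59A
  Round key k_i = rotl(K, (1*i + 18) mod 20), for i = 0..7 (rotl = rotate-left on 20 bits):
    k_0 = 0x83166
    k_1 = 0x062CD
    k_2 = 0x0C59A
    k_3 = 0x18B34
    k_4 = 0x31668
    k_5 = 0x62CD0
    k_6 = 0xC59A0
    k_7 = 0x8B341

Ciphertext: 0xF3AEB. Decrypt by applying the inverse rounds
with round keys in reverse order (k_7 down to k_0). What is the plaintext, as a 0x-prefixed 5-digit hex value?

0x8E06F

s_0 = ciphertext = 0xF3AEB
s_1 = InvRound(s_0, k_7) = 0x95A39
s_2 = InvRound(s_1, k_6) = 0x9F17A
s_3 = InvRound(s_2, k_5) = 0xC8F89
s_4 = InvRound(s_3, k_4) = 0xB9666
s_5 = InvRound(s_4, k_3) = 0x6B424
s_6 = InvRound(s_5, k_2) = 0xE3CA8
s_7 = InvRound(s_6, k_1) = 0xF0581
s_8 = InvRound(s_7, k_0) = 0x8E06F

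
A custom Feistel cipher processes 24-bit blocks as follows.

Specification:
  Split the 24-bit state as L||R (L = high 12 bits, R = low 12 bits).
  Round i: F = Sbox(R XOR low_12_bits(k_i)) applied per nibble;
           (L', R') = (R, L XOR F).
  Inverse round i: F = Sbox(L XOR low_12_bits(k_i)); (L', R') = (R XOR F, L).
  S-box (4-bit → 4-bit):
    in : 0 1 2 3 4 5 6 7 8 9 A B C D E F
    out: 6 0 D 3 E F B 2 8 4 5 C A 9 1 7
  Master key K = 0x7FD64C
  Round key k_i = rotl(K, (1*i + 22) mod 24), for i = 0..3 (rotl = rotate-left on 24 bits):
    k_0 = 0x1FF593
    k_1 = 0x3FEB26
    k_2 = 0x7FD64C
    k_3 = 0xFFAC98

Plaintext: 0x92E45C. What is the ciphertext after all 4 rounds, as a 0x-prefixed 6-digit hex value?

s_0 = plaintext = 0x92E45C
s_1 = Round(s_0, k_0) = 0x45C989
s_2 = Round(s_1, k_1) = 0x98990B
s_3 = Round(s_2, k_2) = 0x90BE6B
s_4 = Round(s_3, k_3) = 0xE6B478

0xE6B478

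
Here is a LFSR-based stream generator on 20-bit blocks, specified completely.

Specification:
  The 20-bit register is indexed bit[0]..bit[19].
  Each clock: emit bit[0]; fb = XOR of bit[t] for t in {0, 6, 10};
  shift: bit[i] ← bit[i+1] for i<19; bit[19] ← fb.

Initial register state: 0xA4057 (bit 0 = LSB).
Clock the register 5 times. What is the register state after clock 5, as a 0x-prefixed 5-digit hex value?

0x35202

reg_0 = 0xA4057
clock 1: out=1, reg = 0x5202B
clock 2: out=1, reg = 0xA9015
clock 3: out=1, reg = 0xD480A
clock 4: out=0, reg = 0x6A405
clock 5: out=1, reg = 0x35202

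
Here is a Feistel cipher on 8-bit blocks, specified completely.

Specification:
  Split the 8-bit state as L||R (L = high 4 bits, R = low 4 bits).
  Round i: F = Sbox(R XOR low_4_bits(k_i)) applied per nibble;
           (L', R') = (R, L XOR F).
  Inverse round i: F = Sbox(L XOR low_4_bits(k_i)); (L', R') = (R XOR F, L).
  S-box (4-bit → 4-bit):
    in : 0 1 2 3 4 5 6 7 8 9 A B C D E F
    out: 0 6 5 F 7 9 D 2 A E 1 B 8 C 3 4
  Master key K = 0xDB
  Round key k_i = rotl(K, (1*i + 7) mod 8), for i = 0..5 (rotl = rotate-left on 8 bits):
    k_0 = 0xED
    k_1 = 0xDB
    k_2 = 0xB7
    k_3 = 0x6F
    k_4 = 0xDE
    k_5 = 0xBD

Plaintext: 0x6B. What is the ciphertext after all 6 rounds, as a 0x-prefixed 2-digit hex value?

s_0 = plaintext = 0x6B
s_1 = Round(s_0, k_0) = 0xBB
s_2 = Round(s_1, k_1) = 0xBB
s_3 = Round(s_2, k_2) = 0xB3
s_4 = Round(s_3, k_3) = 0x33
s_5 = Round(s_4, k_4) = 0x3F
s_6 = Round(s_5, k_5) = 0xF6

0xF6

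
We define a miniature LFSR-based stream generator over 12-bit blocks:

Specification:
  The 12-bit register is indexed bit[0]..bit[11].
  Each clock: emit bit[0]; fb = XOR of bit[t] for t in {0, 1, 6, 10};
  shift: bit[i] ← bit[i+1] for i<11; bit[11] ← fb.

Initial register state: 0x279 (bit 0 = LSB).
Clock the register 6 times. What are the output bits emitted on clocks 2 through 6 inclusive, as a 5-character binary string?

00111

reg_0 = 0x279
clock 1: out=1, reg = 0x13C
clock 2: out=0, reg = 0x09E
clock 3: out=0, reg = 0x84F
clock 4: out=1, reg = 0xC27
clock 5: out=1, reg = 0xE13
clock 6: out=1, reg = 0xF09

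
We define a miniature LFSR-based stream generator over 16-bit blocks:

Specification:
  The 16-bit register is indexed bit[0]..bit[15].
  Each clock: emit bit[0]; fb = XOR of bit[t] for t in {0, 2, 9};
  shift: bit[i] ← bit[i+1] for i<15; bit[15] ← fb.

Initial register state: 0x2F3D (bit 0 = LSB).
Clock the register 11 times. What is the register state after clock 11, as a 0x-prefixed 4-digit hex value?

0xCCA5

reg_0 = 0x2F3D
clock 1: out=1, reg = 0x979E
clock 2: out=0, reg = 0x4BCF
clock 3: out=1, reg = 0xA5E7
clock 4: out=1, reg = 0x52F3
clock 5: out=1, reg = 0x2979
clock 6: out=1, reg = 0x94BC
clock 7: out=0, reg = 0xCA5E
clock 8: out=0, reg = 0x652F
clock 9: out=1, reg = 0x3297
clock 10: out=1, reg = 0x994B
clock 11: out=1, reg = 0xCCA5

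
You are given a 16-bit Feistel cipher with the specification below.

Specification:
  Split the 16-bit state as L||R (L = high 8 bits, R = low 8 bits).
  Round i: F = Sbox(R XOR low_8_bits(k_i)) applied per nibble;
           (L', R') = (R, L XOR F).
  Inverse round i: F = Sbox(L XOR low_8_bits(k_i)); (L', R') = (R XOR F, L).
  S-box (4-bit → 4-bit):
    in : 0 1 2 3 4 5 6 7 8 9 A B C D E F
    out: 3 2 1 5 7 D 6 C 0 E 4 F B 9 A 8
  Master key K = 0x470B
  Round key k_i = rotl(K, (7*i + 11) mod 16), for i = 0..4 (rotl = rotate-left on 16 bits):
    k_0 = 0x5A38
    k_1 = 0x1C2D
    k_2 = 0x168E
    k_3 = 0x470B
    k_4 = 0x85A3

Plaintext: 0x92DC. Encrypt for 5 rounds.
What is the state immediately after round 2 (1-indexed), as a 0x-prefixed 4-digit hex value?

s_0 = plaintext = 0x92DC
s_1 = Round(s_0, k_0) = 0xDC35
s_2 = Round(s_1, k_1) = 0x35FC
s_3 = Round(s_2, k_2) = 0xFCF4
s_4 = Round(s_3, k_3) = 0xF474
s_5 = Round(s_4, k_4) = 0x7468

0x35FC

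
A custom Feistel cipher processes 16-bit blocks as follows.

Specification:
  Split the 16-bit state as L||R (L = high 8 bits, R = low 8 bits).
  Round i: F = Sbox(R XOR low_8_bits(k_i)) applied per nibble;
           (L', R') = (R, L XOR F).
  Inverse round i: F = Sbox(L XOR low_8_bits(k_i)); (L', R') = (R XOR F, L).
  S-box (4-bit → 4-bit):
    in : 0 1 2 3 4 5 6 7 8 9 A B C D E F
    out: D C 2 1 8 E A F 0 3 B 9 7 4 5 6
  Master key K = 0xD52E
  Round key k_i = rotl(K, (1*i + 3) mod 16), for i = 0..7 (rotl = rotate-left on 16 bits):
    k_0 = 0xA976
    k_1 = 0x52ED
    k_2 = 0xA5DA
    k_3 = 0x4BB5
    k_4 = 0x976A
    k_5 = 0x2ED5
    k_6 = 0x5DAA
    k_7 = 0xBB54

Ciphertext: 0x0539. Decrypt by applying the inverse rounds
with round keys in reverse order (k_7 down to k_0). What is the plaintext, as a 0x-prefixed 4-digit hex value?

s_0 = ciphertext = 0x0539
s_1 = InvRound(s_0, k_7) = 0xD505
s_2 = InvRound(s_1, k_6) = 0xF3D5
s_3 = InvRound(s_2, k_5) = 0xFFF3
s_4 = InvRound(s_3, k_4) = 0xCDFF
s_5 = InvRound(s_4, k_3) = 0x0FCD
s_6 = InvRound(s_5, k_2) = 0x830F
s_7 = InvRound(s_6, k_1) = 0xAA83
s_8 = InvRound(s_7, k_0) = 0xC4AA

0xC4AA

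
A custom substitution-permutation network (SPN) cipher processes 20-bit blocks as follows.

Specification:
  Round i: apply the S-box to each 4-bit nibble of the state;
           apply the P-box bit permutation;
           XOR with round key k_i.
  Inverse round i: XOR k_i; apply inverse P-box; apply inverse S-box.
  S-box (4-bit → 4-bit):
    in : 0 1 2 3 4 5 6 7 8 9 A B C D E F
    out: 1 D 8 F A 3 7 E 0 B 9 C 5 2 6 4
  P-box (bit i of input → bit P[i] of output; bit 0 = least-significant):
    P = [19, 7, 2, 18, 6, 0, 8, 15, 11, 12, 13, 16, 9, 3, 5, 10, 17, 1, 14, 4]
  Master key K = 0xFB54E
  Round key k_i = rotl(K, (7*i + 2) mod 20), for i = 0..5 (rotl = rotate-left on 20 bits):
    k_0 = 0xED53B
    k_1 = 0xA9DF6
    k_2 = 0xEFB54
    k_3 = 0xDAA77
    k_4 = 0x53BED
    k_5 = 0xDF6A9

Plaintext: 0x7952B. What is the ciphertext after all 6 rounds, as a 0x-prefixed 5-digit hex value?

0xE2F42

s_0 = plaintext = 0x7952B
s_1 = Round(s_0, k_0) = 0xA0B25
s_2 = Round(s_1, k_1) = 0x13F66
s_3 = Round(s_2, k_2) = 0x49CA9
s_4 = Round(s_3, k_3) = 0x104AD
s_5 = Round(s_4, k_4) = 0x6E93D
s_6 = Round(s_5, k_5) = 0xE2F42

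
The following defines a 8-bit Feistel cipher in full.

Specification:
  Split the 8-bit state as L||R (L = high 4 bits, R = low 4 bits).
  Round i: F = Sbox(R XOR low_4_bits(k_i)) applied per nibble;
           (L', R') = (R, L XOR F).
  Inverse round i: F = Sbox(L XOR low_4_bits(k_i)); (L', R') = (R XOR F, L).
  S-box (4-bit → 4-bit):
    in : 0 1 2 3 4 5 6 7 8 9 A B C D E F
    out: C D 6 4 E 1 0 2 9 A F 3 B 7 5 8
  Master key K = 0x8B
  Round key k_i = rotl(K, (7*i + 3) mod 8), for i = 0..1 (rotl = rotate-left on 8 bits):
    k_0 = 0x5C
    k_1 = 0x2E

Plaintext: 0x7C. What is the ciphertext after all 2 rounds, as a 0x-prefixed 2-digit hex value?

0xBD

s_0 = plaintext = 0x7C
s_1 = Round(s_0, k_0) = 0xCB
s_2 = Round(s_1, k_1) = 0xBD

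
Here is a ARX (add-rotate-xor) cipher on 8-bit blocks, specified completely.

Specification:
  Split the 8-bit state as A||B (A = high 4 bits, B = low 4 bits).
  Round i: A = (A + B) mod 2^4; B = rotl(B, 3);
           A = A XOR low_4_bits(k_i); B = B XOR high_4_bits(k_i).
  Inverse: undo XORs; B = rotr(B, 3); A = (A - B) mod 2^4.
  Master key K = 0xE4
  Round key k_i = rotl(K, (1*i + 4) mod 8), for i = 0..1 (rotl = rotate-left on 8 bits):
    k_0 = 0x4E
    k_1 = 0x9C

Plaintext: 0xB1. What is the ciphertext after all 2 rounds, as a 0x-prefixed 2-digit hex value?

0x2F

s_0 = plaintext = 0xB1
s_1 = Round(s_0, k_0) = 0x2C
s_2 = Round(s_1, k_1) = 0x2F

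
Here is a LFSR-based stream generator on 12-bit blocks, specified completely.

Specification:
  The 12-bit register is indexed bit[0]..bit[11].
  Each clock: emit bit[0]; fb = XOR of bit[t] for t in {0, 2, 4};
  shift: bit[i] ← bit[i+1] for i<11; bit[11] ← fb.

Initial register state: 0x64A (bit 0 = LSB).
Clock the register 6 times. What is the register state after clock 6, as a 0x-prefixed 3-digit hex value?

0xF19

reg_0 = 0x64A
clock 1: out=0, reg = 0x325
clock 2: out=1, reg = 0x192
clock 3: out=0, reg = 0x8C9
clock 4: out=1, reg = 0xC64
clock 5: out=0, reg = 0xE32
clock 6: out=0, reg = 0xF19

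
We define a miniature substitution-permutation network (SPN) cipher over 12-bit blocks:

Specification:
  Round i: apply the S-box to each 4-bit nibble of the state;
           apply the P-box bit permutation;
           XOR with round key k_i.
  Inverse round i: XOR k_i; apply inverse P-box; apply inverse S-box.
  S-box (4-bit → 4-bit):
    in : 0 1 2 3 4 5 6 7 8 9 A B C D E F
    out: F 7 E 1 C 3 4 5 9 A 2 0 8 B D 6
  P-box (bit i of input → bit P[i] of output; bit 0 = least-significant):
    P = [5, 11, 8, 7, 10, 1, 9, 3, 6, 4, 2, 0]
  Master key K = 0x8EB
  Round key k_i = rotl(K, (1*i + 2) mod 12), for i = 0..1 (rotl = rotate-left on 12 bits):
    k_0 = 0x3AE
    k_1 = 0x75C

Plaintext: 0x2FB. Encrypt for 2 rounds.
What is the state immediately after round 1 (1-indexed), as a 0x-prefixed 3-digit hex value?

s_0 = plaintext = 0x2FB
s_1 = Round(s_0, k_0) = 0x1B9
s_2 = Round(s_1, k_1) = 0xF88

0x1B9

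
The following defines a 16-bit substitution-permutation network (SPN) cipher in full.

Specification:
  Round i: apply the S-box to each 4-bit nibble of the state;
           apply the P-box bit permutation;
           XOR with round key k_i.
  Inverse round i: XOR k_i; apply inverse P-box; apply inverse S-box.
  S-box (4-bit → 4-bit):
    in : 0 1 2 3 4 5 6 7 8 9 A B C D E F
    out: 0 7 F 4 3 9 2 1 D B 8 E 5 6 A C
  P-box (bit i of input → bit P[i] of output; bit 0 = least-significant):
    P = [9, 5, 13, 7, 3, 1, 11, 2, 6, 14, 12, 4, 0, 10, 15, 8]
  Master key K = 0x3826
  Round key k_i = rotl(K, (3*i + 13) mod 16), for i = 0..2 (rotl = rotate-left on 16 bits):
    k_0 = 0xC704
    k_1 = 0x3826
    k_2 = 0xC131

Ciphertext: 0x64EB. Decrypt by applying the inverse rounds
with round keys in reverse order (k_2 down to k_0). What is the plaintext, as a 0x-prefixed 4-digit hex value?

s_0 = ciphertext = 0x64EB
s_1 = InvRound(s_0, k_2) = 0xB54F
s_2 = InvRound(s_1, k_1) = 0x27C6
s_3 = InvRound(s_2, k_0) = 0x346F

0x346F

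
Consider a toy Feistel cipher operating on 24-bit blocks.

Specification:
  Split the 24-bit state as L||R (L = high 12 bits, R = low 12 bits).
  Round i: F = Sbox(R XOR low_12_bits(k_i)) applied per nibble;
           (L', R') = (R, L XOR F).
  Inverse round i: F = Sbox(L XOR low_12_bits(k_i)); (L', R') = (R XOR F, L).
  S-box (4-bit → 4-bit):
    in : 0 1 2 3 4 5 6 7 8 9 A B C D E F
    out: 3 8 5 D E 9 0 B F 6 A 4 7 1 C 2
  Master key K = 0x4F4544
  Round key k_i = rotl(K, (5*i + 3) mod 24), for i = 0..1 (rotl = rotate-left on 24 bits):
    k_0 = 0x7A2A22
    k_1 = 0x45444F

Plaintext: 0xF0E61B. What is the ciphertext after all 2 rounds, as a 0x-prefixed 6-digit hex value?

s_0 = plaintext = 0xF0E61B
s_1 = Round(s_0, k_0) = 0x61B8D8
s_2 = Round(s_1, k_1) = 0x8D8170

0x8D8170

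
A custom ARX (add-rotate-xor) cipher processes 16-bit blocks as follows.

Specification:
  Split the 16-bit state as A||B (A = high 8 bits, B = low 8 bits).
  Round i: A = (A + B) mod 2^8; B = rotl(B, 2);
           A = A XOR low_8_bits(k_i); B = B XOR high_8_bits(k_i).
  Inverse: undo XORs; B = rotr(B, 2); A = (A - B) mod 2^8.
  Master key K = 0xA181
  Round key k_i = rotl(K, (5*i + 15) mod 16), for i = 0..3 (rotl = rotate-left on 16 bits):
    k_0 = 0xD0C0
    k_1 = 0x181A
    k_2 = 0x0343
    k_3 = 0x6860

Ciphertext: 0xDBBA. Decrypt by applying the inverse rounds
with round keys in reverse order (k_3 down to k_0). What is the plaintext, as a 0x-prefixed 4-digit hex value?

0xA56B

s_0 = ciphertext = 0xDBBA
s_1 = InvRound(s_0, k_3) = 0x07B4
s_2 = InvRound(s_1, k_2) = 0x57ED
s_3 = InvRound(s_2, k_1) = 0xD07D
s_4 = InvRound(s_3, k_0) = 0xA56B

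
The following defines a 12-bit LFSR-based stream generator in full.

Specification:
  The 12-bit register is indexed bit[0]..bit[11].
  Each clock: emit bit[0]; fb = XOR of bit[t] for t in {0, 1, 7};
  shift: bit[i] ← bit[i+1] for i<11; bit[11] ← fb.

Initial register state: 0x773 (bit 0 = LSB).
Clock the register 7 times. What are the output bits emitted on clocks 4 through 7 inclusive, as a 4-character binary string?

reg_0 = 0x773
clock 1: out=1, reg = 0x3B9
clock 2: out=1, reg = 0x1DC
clock 3: out=0, reg = 0x8EE
clock 4: out=0, reg = 0x477
clock 5: out=1, reg = 0x23B
clock 6: out=1, reg = 0x11D
clock 7: out=1, reg = 0x88E

0111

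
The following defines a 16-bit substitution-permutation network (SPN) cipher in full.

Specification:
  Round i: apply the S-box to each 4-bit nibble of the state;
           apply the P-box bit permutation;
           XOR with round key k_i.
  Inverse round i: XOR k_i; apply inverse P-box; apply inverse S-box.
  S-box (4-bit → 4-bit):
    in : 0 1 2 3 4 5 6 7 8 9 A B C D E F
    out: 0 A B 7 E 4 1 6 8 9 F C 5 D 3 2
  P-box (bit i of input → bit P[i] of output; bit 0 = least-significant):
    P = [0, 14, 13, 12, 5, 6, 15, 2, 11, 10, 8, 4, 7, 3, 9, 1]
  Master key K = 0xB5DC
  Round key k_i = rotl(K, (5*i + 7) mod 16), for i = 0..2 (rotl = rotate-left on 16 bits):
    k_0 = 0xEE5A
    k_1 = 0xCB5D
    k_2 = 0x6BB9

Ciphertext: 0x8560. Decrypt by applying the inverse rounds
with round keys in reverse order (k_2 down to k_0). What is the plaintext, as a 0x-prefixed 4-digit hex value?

0xA0B4

s_0 = ciphertext = 0x8560
s_1 = InvRound(s_0, k_2) = 0x3273
s_2 = InvRound(s_1, k_1) = 0x1CD4
s_3 = InvRound(s_2, k_0) = 0xA0B4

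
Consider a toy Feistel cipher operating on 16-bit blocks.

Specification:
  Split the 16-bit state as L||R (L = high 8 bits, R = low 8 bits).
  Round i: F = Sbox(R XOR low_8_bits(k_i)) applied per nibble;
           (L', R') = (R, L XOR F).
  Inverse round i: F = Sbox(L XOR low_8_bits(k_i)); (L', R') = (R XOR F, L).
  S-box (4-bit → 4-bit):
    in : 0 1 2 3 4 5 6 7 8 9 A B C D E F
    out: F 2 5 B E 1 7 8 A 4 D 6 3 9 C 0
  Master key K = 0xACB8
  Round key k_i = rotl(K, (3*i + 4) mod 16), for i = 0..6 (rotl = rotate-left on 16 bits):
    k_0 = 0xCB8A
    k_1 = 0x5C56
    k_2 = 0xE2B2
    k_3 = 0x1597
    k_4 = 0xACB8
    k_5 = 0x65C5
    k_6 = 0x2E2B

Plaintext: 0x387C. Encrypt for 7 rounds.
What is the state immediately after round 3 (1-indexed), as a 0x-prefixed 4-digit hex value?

s_0 = plaintext = 0x387C
s_1 = Round(s_0, k_0) = 0x7C3F
s_2 = Round(s_1, k_1) = 0x3F08
s_3 = Round(s_2, k_2) = 0x0852
s_4 = Round(s_3, k_3) = 0x5239
s_5 = Round(s_4, k_4) = 0x39F0
s_6 = Round(s_5, k_5) = 0xF088
s_7 = Round(s_6, k_6) = 0x882B

0x0852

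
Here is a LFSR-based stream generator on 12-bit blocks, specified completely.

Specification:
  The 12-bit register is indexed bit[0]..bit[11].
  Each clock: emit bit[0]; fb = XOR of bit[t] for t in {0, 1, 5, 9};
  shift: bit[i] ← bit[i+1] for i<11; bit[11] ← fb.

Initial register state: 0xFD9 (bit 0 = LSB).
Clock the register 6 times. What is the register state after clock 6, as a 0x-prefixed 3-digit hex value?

reg_0 = 0xFD9
clock 1: out=1, reg = 0x7EC
clock 2: out=0, reg = 0x3F6
clock 3: out=0, reg = 0x9FB
clock 4: out=1, reg = 0xCFD
clock 5: out=1, reg = 0x67E
clock 6: out=0, reg = 0xB3F

0xB3F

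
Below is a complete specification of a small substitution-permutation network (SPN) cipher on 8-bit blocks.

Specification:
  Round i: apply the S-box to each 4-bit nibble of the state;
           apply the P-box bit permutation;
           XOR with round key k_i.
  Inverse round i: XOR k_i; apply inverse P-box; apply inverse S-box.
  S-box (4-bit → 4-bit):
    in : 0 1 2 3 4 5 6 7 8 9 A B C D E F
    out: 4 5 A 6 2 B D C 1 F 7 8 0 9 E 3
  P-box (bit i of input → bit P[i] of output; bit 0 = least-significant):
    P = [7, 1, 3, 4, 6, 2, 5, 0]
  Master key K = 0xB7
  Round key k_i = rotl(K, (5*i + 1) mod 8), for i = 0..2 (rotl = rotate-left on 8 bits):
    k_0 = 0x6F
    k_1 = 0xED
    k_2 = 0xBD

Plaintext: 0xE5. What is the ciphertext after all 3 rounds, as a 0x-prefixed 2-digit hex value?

0xB8

s_0 = plaintext = 0xE5
s_1 = Round(s_0, k_0) = 0xD8
s_2 = Round(s_1, k_1) = 0x2C
s_3 = Round(s_2, k_2) = 0xB8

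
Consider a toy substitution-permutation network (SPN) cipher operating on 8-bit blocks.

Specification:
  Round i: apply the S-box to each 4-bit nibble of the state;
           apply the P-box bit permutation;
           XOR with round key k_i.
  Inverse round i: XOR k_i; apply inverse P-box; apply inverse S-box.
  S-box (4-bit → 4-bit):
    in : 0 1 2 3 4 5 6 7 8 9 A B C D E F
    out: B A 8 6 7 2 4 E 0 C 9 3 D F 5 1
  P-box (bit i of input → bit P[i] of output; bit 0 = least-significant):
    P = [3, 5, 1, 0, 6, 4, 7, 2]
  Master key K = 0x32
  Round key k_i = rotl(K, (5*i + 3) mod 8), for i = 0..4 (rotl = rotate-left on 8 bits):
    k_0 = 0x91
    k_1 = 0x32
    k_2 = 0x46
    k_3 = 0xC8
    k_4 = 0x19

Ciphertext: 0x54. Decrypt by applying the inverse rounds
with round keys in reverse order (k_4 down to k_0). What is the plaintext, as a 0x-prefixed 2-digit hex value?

s_0 = ciphertext = 0x54
s_1 = InvRound(s_0, k_4) = 0xAA
s_2 = InvRound(s_1, k_3) = 0xF3
s_3 = InvRound(s_2, k_2) = 0x71
s_4 = InvRound(s_3, k_1) = 0xF9
s_5 = InvRound(s_4, k_0) = 0xFB

0xFB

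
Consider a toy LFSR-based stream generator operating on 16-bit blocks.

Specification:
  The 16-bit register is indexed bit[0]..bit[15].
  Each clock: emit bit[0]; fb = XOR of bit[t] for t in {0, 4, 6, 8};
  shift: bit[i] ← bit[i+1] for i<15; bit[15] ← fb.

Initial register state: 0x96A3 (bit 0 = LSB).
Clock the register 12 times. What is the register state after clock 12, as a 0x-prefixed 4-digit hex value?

reg_0 = 0x96A3
clock 1: out=1, reg = 0xCB51
clock 2: out=1, reg = 0x65A8
clock 3: out=0, reg = 0xB2D4
clock 4: out=0, reg = 0x596A
clock 5: out=0, reg = 0x2CB5
clock 6: out=1, reg = 0x165A
clock 7: out=0, reg = 0x0B2D
clock 8: out=1, reg = 0x0596
clock 9: out=0, reg = 0x02CB
clock 10: out=1, reg = 0x0165
clock 11: out=1, reg = 0x80B2
clock 12: out=0, reg = 0xC059

0xC059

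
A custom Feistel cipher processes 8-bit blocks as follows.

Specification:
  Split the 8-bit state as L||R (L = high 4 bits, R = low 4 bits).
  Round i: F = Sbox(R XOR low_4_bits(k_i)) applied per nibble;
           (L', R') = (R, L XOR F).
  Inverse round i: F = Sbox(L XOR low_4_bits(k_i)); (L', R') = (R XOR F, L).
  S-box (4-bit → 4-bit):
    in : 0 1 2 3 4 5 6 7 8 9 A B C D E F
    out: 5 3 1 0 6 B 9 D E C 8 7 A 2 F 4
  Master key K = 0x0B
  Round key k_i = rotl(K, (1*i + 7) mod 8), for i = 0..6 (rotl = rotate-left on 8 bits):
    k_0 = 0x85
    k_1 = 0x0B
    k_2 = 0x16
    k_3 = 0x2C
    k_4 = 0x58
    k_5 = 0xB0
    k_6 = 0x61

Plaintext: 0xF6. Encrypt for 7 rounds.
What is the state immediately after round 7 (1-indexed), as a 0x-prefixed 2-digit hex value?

s_0 = plaintext = 0xF6
s_1 = Round(s_0, k_0) = 0x6F
s_2 = Round(s_1, k_1) = 0xF0
s_3 = Round(s_2, k_2) = 0x06
s_4 = Round(s_3, k_3) = 0x68
s_5 = Round(s_4, k_4) = 0x83
s_6 = Round(s_5, k_5) = 0x38
s_7 = Round(s_6, k_6) = 0x8F

0x8F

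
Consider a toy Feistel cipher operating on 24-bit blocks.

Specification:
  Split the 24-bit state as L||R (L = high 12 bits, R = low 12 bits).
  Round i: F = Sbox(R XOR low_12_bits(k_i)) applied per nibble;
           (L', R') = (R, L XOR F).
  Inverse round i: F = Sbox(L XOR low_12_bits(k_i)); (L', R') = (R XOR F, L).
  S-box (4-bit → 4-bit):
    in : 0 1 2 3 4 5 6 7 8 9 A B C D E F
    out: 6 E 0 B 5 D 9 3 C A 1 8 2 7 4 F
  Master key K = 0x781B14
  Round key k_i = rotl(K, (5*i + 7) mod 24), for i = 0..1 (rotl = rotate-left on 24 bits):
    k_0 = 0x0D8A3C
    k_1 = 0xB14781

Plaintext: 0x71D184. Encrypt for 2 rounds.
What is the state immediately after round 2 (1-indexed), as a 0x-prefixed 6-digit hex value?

0xF91D62

s_0 = plaintext = 0x71D184
s_1 = Round(s_0, k_0) = 0x184F91
s_2 = Round(s_1, k_1) = 0xF91D62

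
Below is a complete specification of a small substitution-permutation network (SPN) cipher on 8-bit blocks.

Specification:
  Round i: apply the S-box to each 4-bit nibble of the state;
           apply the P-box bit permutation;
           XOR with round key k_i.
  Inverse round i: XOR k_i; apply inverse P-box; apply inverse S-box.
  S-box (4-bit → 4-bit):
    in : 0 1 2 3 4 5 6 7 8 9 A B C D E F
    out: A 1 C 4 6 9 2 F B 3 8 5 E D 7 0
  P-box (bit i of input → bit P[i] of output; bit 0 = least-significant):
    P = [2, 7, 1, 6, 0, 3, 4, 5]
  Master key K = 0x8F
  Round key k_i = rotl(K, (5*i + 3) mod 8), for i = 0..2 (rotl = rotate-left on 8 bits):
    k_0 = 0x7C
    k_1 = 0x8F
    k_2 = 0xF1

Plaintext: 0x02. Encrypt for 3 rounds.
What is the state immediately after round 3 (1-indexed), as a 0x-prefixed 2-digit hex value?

s_0 = plaintext = 0x02
s_1 = Round(s_0, k_0) = 0x16
s_2 = Round(s_1, k_1) = 0x0E
s_3 = Round(s_2, k_2) = 0x5F

0x5F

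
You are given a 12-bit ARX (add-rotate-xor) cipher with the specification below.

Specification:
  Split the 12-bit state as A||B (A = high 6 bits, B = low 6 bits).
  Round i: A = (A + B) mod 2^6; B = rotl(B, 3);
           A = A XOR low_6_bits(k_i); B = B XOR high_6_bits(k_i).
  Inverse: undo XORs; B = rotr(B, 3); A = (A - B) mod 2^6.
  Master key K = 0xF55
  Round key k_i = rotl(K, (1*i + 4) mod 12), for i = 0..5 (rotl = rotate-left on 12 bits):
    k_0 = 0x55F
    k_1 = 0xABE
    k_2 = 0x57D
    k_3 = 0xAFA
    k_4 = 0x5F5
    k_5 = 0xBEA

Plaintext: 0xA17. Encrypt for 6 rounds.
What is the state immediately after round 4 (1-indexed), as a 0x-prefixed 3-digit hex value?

0x796

s_0 = plaintext = 0xA17
s_1 = Round(s_0, k_0) = 0x82F
s_2 = Round(s_1, k_1) = 0xC57
s_3 = Round(s_2, k_2) = 0xD6F
s_4 = Round(s_3, k_3) = 0x796
s_5 = Round(s_4, k_4) = 0x065
s_6 = Round(s_5, k_5) = 0x303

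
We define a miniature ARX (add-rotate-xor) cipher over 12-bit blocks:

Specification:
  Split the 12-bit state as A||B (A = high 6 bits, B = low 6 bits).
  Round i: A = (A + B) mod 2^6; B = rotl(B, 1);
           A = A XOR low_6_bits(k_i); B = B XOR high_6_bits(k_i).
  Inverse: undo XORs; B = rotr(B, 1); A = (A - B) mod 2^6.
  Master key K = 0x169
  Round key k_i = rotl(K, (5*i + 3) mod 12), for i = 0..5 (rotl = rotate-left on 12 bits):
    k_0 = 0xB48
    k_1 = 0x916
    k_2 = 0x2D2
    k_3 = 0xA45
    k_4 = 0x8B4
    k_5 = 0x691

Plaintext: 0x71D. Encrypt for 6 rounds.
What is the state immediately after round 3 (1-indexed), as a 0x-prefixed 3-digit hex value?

0xE9F

s_0 = plaintext = 0x71D
s_1 = Round(s_0, k_0) = 0xC57
s_2 = Round(s_1, k_1) = 0x78A
s_3 = Round(s_2, k_2) = 0xE9F
s_4 = Round(s_3, k_3) = 0x717
s_5 = Round(s_4, k_4) = 0x1CC
s_6 = Round(s_5, k_5) = 0x082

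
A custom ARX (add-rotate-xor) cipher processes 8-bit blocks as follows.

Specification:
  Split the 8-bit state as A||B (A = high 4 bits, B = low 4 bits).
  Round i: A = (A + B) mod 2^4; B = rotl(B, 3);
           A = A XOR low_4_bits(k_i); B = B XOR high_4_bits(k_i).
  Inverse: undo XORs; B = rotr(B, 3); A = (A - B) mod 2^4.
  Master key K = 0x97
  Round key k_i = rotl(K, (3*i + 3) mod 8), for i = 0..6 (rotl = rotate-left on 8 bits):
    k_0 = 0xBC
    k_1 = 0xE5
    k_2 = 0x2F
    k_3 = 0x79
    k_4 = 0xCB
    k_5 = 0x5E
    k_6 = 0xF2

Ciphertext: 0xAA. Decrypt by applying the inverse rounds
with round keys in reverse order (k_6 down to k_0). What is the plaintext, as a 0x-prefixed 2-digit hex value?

0xCC

s_0 = ciphertext = 0xAA
s_1 = InvRound(s_0, k_6) = 0xEA
s_2 = InvRound(s_1, k_5) = 0x1F
s_3 = InvRound(s_2, k_4) = 0x46
s_4 = InvRound(s_3, k_3) = 0xB2
s_5 = InvRound(s_4, k_2) = 0x40
s_6 = InvRound(s_5, k_1) = 0x4D
s_7 = InvRound(s_6, k_0) = 0xCC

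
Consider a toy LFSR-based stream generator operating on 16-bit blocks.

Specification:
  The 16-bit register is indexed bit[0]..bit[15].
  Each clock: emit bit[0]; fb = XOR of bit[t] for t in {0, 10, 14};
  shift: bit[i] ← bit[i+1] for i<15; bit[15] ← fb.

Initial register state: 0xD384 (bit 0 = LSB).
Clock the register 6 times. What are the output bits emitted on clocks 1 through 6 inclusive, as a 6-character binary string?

001000

reg_0 = 0xD384
clock 1: out=0, reg = 0xE9C2
clock 2: out=0, reg = 0xF4E1
clock 3: out=1, reg = 0xFA70
clock 4: out=0, reg = 0xFD38
clock 5: out=0, reg = 0x7E9C
clock 6: out=0, reg = 0x3F4E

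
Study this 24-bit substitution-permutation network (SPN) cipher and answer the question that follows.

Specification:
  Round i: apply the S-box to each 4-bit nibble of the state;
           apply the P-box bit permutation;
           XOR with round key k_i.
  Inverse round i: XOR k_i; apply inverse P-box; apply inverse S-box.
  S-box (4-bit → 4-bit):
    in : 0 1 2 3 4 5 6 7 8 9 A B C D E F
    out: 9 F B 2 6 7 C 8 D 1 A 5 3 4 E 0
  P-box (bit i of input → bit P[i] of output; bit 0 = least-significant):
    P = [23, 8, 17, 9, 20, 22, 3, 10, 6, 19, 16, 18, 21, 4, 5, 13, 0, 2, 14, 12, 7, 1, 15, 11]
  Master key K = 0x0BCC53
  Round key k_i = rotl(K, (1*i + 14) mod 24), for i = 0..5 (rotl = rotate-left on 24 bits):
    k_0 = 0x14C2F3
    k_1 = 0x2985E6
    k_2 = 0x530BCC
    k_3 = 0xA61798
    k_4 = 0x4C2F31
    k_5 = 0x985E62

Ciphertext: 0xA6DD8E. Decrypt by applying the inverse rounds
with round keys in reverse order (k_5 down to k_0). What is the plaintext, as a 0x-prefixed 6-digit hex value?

0x3A2DD9

s_0 = ciphertext = 0xA6DD8E
s_1 = InvRound(s_0, k_5) = 0xB3B2BE
s_2 = InvRound(s_1, k_4) = 0x129E15
s_3 = InvRound(s_2, k_3) = 0x8C97BC
s_4 = InvRound(s_3, k_2) = 0x67412B
s_5 = InvRound(s_4, k_1) = 0xB5F2ED
s_6 = InvRound(s_5, k_0) = 0x3A2DD9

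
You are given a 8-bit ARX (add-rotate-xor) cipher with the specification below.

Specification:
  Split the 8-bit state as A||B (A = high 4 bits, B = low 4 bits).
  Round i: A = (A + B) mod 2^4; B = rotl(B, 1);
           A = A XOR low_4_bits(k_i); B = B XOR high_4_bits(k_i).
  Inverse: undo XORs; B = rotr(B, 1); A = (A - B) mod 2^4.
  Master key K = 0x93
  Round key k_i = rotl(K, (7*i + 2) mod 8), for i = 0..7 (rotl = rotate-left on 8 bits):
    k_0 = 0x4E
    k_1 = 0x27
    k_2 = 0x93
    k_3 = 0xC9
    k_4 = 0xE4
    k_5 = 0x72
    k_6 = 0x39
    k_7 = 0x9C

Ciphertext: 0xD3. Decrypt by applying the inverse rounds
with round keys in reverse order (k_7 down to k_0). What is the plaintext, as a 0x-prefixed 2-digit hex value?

0xB3

s_0 = ciphertext = 0xD3
s_1 = InvRound(s_0, k_7) = 0xC5
s_2 = InvRound(s_1, k_6) = 0x23
s_3 = InvRound(s_2, k_5) = 0xE2
s_4 = InvRound(s_3, k_4) = 0x46
s_5 = InvRound(s_4, k_3) = 0x85
s_6 = InvRound(s_5, k_2) = 0x56
s_7 = InvRound(s_6, k_1) = 0x02
s_8 = InvRound(s_7, k_0) = 0xB3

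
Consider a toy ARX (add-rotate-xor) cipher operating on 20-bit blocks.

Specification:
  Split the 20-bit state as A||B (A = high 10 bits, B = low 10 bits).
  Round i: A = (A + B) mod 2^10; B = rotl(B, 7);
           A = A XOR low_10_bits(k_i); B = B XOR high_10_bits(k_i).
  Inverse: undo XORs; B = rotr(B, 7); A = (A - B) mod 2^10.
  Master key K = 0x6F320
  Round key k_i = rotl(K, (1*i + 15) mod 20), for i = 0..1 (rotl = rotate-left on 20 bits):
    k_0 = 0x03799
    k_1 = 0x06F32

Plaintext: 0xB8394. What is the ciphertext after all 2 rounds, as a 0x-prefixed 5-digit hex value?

0xD7BD4

s_0 = plaintext = 0xB8394
s_1 = Round(s_0, k_0) = 0x7B67F
s_2 = Round(s_1, k_1) = 0xD7BD4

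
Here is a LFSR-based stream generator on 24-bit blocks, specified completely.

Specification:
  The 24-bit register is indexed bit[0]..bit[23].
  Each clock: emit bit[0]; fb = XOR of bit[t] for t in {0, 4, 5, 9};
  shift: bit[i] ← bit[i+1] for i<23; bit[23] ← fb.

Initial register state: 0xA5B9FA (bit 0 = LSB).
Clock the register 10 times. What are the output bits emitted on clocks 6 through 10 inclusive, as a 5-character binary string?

reg_0 = 0xA5B9FA
clock 1: out=0, reg = 0x52DCFD
clock 2: out=1, reg = 0xA96E7E
clock 3: out=0, reg = 0xD4B73F
clock 4: out=1, reg = 0x6A5B9F
clock 5: out=1, reg = 0xB52DCF
clock 6: out=1, reg = 0xDA96E7
clock 7: out=1, reg = 0xED4B73
clock 8: out=1, reg = 0x76A5B9
clock 9: out=1, reg = 0xBB52DC
clock 10: out=0, reg = 0x5DA96E

11110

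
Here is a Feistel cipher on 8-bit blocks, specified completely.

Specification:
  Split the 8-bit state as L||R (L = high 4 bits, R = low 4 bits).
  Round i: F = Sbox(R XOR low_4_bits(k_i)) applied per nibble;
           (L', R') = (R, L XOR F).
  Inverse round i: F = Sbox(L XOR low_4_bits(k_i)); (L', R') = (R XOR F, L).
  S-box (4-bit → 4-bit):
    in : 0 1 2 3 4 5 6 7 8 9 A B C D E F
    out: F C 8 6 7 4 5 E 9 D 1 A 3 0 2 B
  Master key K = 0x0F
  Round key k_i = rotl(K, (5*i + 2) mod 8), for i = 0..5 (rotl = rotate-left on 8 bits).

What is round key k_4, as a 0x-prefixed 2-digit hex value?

0xC3

K = 0x0F
k_0 = rotl(K, (5*0+2) mod 8) = rotl(K, 2) = 0x3C
k_1 = rotl(K, (5*1+2) mod 8) = rotl(K, 7) = 0x87
k_2 = rotl(K, (5*2+2) mod 8) = rotl(K, 4) = 0xF0
k_3 = rotl(K, (5*3+2) mod 8) = rotl(K, 1) = 0x1E
k_4 = rotl(K, (5*4+2) mod 8) = rotl(K, 6) = 0xC3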